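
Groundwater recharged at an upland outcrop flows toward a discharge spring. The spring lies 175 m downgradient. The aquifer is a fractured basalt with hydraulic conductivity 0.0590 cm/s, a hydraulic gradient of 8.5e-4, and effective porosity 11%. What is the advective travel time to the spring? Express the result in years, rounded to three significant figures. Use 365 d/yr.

1.22 years

K = 0.0590 cm/s × 864 = 50.98 m/d
Specific discharge q = 50.98 × 8.5e-4 = 0.04333 m/d
Seepage velocity v = q / n = 0.04333 / 0.11 = 0.3939 m/d
t = L / v = 175 / 0.3939 = 444.3 d
   = 444.3 / 365 = 1.22 yr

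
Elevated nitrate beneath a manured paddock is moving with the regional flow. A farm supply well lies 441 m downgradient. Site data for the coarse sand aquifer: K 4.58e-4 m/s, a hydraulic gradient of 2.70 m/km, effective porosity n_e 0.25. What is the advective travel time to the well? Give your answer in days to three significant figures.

K = 4.58e-4 m/s × 86400 s/d = 39.57 m/d
Darcy flux q = K·i = 39.57 × 0.0027 = 0.1068 m/d
v_s = q/n_e = 0.1068/0.25 = 0.4274 m/d
t = L / v = 441 / 0.4274 = 1032 d

1030 days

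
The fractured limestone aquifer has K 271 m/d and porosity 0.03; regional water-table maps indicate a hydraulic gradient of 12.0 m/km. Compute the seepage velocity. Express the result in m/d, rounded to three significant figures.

q = Ki = 271 × 0.012 = 3.252 m/d
Seepage velocity v = q / n = 3.252 / 0.03 = 108.4 m/d

108 m/d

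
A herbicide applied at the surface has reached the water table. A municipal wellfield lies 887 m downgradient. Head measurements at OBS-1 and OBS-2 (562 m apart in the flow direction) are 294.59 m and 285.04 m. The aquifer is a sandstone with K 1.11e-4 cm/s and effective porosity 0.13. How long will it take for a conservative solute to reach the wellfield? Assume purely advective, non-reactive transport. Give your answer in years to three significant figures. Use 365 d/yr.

194 years

Hydraulic gradient i = (294.59 − 285.04) / 562 = 9.55 / 562 = 0.01699
K = 1.11e-4 cm/s × 864 = 0.09590 m/d
Specific discharge q = 0.09590 × 0.01699 = 0.001630 m/d
v = Ki/n = 0.09590·0.01699/0.13 = 0.01254 m/d
t = L / v = 887 / 0.01254 = 70760 d
   = 70760 / 365 = 194 yr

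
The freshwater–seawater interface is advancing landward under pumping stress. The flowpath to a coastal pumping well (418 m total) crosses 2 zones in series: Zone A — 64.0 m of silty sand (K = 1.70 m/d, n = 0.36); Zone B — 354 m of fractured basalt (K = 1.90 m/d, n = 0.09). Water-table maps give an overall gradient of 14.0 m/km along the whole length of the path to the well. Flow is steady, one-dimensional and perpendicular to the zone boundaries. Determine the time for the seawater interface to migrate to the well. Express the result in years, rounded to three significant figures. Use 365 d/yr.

For zones in series the flux q is common to all zones; the equivalent conductivity is the harmonic (thickness-weighted) mean, K_eq = L_total / Σ(L_j/K_j).
Σ(L/K) = 64.0/1.70 + 354/1.90 = 37.65 + 186.3 = 224.0 d
K_eq = L_total / Σ(L/K) = 418 / 224.0 = 1.866 m/d
q = K_eq · i = 1.866 × 0.014 = 0.02613 m/d (same in every zone)
Zone A: v = q/n = 0.02613/0.36 = 0.07258 m/d → t_A = 64.0/0.07258 = 881.8 d
Zone B: v = q/n = 0.02613/0.09 = 0.2903 m/d → t_B = 354/0.2903 = 1219 d
Total t = 881.8 + 1219 = 2101 d
   = 2101 / 365 = 5.76 yr

5.76 years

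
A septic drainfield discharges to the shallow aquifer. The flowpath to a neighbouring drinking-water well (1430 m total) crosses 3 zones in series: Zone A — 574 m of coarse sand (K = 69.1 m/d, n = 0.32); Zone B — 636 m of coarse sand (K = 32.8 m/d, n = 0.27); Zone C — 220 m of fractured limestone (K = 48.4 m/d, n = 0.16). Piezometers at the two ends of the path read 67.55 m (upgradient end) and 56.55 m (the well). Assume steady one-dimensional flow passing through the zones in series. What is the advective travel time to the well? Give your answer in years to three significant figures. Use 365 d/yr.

Total head drop ΔH = 67.55 − 56.55 = 11.00 m
Steady 1-D flow in series ⇒ the Darcy flux q is identical in every zone and the zone head losses add (resistances L/K in series).
Σ(L/K) = 574/69.1 + 636/32.8 + 220/48.4 = 8.307 + 19.39 + 4.545 = 32.24 d
q = ΔH / Σ(L/K) = 11.00 / 32.24 = 0.3412 m/d (same in every zone)
Zone A: v = q/n = 0.3412/0.32 = 1.066 m/d → t_A = 574/1.066 = 538.4 d
Zone B: v = q/n = 0.3412/0.27 = 1.264 m/d → t_B = 636/1.264 = 503.3 d
Zone C: v = q/n = 0.3412/0.16 = 2.132 m/d → t_C = 220/2.132 = 103.2 d
Total t = 538.4 + 503.3 + 103.2 = 1145 d
   = 1145 / 365 = 3.14 yr

3.14 years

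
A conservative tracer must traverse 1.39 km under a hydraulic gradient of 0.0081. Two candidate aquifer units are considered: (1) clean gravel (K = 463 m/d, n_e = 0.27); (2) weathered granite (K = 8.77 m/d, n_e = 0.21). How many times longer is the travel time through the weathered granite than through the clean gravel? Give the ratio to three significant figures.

41.1

Unit 1 (clean gravel): v = 463×0.0081/0.27 = 13.89 m/d, t = 1390/13.89 = 100.1 d
Unit 2 (weathered granite): v = 8.77×0.0081/0.21 = 0.3383 m/d, t = 1390/0.3383 = 4109 d
t(weathered granite) / t(clean gravel) = 4109/100.1 = 41.1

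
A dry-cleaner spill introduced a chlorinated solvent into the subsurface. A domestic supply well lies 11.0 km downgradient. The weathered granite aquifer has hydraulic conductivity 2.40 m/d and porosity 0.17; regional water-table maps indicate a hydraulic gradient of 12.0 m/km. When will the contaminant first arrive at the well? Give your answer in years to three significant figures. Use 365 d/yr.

178 years

Darcy flux q = K·i = 2.40 × 0.012 = 0.02880 m/d
v = Ki/n = 2.40·0.012/0.17 = 0.1694 m/d
L = 11.0 km = 11000 m
t = L / v = 11000 / 0.1694 = 64930 d
   = 64930 / 365 = 178 yr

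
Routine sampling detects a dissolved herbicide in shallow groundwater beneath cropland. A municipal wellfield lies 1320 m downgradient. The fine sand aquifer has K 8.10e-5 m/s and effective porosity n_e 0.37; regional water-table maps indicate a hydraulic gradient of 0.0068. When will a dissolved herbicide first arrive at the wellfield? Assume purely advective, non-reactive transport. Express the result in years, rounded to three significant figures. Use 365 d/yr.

28.1 years

K = 8.10e-5 m/s × 86400 s/d = 6.998 m/d
Darcy flux q = K·i = 6.998 × 0.0068 = 0.04759 m/d
Seepage velocity v = q / n = 0.04759 / 0.37 = 0.1286 m/d
t = L / v = 1320 / 0.1286 = 10260 d
   = 10260 / 365 = 28.1 yr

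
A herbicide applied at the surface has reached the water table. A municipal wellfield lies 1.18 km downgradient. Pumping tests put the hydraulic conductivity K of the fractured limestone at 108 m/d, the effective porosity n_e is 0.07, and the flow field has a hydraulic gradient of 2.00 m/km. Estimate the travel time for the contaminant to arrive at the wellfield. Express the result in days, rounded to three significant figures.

382 days

Darcy flux q = K·i = 108 × 0.0020 = 0.2160 m/d
Average linear velocity = 0.2160 / 0.07 = 3.086 m/d
L = 1.18 km = 1180 m
t = L / v = 1180 / 3.086 = 382.4 d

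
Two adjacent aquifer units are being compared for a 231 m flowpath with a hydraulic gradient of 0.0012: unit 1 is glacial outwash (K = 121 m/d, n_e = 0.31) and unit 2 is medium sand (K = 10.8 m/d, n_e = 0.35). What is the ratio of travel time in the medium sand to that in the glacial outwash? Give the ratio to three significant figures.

12.6

Unit 1 (glacial outwash): v = 121×0.0012/0.31 = 0.4684 m/d, t = 231/0.4684 = 493.2 d
Unit 2 (medium sand): v = 10.8×0.0012/0.35 = 0.03703 m/d, t = 231/0.03703 = 6238 d
t(medium sand) / t(glacial outwash) = 6238/493.2 = 12.6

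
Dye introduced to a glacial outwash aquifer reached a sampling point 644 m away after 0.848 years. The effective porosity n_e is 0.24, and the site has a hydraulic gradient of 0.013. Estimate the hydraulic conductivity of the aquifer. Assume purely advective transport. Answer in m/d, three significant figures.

t = 0.848 years = 309.5 d
v = L / t = 644 / 309.5 = 2.081 m/d
K = v · n / i = 2.081 × 0.24 / 0.013 = 38.4 m/d

38.4 m/d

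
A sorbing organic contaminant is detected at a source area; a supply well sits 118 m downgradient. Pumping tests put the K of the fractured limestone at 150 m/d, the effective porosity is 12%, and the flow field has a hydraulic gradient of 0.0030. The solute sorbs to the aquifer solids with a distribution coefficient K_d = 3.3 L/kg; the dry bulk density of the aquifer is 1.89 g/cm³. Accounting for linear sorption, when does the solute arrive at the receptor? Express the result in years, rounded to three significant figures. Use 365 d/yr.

4.57 years

Specific discharge q = 150 × 0.0030 = 0.4500 m/d
Seepage velocity v = q / n = 0.4500 / 0.12 = 3.750 m/d
Retardation R = 1 + ρ_b·K_d/n = 1 + 1.89×3.3/0.12 = 52.97
Contaminant velocity v_c = v/R = 3.750/52.97 = 0.07079 m/d
t = L/v_c = 118/0.07079 = 1667 d
   = 1667/365 = 4.57 yr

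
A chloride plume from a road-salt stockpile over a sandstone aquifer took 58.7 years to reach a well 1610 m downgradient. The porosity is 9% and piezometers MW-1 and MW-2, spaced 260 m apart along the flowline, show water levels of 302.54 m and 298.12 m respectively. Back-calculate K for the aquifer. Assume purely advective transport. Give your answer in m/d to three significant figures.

Hydraulic gradient i = (302.54 − 298.12) / 260 = 4.42 / 260 = 0.01700
t = 58.7 years = 21430 d
v = L / t = 1610 / 21430 = 0.07514 m/d
K = v · n / i = 0.07514 × 0.09 / 0.01700 = 0.398 m/d

0.398 m/d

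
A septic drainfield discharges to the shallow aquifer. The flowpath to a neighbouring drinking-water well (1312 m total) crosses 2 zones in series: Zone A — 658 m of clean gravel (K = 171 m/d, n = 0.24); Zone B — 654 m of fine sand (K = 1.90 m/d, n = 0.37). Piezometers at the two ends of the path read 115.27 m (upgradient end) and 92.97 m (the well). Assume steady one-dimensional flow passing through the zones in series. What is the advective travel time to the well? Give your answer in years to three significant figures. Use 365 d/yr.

17.1 years

Total head drop ΔH = 115.27 − 92.97 = 22.30 m
Continuity: the same q passes through each zone, so ΔH = q·Σ(L_j/K_j) — the zones act as resistances in series.
Σ(L/K) = 658/171 + 654/1.90 = 3.848 + 344.2 = 348.1 d
q = ΔH / Σ(L/K) = 22.30 / 348.1 = 0.06407 m/d (same in every zone)
Zone A: v = q/n = 0.06407/0.24 = 0.2670 m/d → t_A = 658/0.2670 = 2465 d
Zone B: v = q/n = 0.06407/0.37 = 0.1732 m/d → t_B = 654/0.1732 = 3777 d
Total t = 2465 + 3777 = 6242 d
   = 6242 / 365 = 17.1 yr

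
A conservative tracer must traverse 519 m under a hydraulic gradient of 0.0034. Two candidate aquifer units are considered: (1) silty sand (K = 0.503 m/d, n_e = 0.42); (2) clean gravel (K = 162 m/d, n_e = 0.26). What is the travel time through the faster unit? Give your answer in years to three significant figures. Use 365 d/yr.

0.671 years

Unit 1 (silty sand): v = 0.503×0.0034/0.42 = 0.004072 m/d, t = 519/0.004072 = 127500 d
Unit 2 (clean gravel): v = 162×0.0034/0.26 = 2.118 m/d, t = 519/2.118 = 245.0 d
Faster: 245.0 d / 365 = 0.671 yr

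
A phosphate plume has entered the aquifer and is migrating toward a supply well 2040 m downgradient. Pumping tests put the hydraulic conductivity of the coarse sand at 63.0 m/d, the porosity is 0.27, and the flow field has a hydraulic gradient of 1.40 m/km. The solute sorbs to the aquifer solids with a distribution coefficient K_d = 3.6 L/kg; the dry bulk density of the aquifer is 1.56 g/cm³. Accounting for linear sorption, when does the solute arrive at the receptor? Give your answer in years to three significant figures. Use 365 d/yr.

373 years

q = Ki = 63.0 × 0.0014 = 0.08820 m/d
Average linear velocity = 0.08820 / 0.27 = 0.3267 m/d
Retardation R = 1 + ρ_b·K_d/n = 1 + 1.56×3.6/0.27 = 21.80
Contaminant velocity v_c = v/R = 0.3267/21.80 = 0.01498 m/d
t = L/v_c = 2040/0.01498 = 136100 d
   = 136100/365 = 373 yr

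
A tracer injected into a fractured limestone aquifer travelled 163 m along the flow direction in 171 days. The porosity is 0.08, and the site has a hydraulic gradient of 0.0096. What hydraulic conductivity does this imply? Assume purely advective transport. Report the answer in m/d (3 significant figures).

v = L / t = 163 / 171 = 0.9532 m/d
K = v · n / i = 0.9532 × 0.08 / 0.0096 = 7.94 m/d

7.94 m/d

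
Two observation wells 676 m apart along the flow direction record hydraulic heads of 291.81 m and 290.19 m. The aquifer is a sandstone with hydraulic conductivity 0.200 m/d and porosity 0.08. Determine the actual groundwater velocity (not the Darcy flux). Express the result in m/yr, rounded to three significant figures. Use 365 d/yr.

Hydraulic gradient i = (291.81 − 290.19) / 676 = 1.62 / 676 = 0.002396
Specific discharge q = 0.200 × 0.002396 = 4.793e-4 m/d
Seepage velocity v = q / n = 4.793e-4 / 0.08 = 0.005991 m/d
   = 0.005991 × 365 = 2.19 m/yr

2.19 m/yr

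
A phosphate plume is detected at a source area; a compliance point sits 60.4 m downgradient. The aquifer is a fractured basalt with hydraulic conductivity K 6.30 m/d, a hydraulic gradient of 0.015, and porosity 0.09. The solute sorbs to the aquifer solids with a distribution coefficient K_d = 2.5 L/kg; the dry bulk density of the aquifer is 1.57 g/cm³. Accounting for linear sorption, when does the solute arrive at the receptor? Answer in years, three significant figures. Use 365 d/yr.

Specific discharge q = 6.30 × 0.015 = 0.09450 m/d
v_s = q/n_e = 0.09450/0.09 = 1.050 m/d
Retardation R = 1 + ρ_b·K_d/n = 1 + 1.57×2.5/0.09 = 44.61
Contaminant velocity v_c = v/R = 1.050/44.61 = 0.02354 m/d
t = L/v_c = 60.4/0.02354 = 2566 d
   = 2566/365 = 7.03 yr

7.03 years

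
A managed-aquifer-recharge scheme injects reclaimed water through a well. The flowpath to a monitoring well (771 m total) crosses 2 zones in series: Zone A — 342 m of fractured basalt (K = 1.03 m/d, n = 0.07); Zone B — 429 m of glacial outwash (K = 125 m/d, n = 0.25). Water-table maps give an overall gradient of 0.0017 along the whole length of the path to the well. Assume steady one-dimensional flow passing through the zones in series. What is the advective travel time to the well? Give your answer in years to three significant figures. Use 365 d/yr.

For zones in series the flux q is common to all zones; the equivalent conductivity is the harmonic (thickness-weighted) mean, K_eq = L_total / Σ(L_j/K_j).
Σ(L/K) = 342/1.03 + 429/125 = 332.0 + 3.432 = 335.5 d
K_eq = L_total / Σ(L/K) = 771 / 335.5 = 2.298 m/d
q = K_eq · i = 2.298 × 0.0017 = 0.003907 m/d (same in every zone)
Zone A: v = q/n = 0.003907/0.07 = 0.05581 m/d → t_A = 342/0.05581 = 6127 d
Zone B: v = q/n = 0.003907/0.25 = 0.01563 m/d → t_B = 429/0.01563 = 27450 d
Total t = 6127 + 27450 = 33580 d
   = 33580 / 365 = 92.0 yr

92.0 years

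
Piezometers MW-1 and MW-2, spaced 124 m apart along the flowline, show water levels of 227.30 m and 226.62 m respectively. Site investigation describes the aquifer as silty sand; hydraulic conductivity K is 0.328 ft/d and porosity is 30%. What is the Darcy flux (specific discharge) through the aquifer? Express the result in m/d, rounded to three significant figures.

5.48e-4 m/d

Hydraulic gradient i = (227.30 − 226.62) / 124 = 0.68 / 124 = 0.005484
K = 0.328 ft/d × 0.3048 = 0.09997 m/d
q = Ki = 0.09997 × 0.005484 = 5.482e-4 m/d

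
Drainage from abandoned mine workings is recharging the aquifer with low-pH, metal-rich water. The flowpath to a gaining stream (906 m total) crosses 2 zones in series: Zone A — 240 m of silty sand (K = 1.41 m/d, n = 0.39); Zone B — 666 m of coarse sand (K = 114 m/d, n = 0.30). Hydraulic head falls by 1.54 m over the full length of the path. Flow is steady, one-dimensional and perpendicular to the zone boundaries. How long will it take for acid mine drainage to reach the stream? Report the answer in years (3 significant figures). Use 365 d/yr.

91.9 years

Continuity: the same q passes through each zone, so ΔH = q·Σ(L_j/K_j) — the zones act as resistances in series.
Σ(L/K) = 240/1.41 + 666/114 = 170.2 + 5.842 = 176.1 d
q = ΔH / Σ(L/K) = 1.54 / 176.1 = 0.008747 m/d (same in every zone)
Zone A: v = q/n = 0.008747/0.39 = 0.02243 m/d → t_A = 240/0.02243 = 10700 d
Zone B: v = q/n = 0.008747/0.30 = 0.02916 m/d → t_B = 666/0.02916 = 22840 d
Total t = 10700 + 22840 = 33540 d
   = 33540 / 365 = 91.9 yr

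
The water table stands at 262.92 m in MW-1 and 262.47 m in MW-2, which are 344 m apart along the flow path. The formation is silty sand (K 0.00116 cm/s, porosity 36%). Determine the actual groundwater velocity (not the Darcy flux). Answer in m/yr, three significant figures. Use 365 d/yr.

Hydraulic gradient i = (262.92 − 262.47) / 344 = 0.45 / 344 = 0.001308
K = 0.00116 cm/s × 864 = 1.002 m/d
Darcy flux q = K·i = 1.002 × 0.001308 = 0.001311 m/d
Seepage velocity v = q / n = 0.001311 / 0.36 = 0.003642 m/d
   = 0.003642 × 365 = 1.33 m/yr

1.33 m/yr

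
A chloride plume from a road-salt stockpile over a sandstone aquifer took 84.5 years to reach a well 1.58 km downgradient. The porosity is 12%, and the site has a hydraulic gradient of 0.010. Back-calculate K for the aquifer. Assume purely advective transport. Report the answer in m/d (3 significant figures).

0.615 m/d

t = 84.5 years = 30840 d
L = 1.58 km = 1580 m
v = L / t = 1580 / 30840 = 0.05123 m/d
K = v · n / i = 0.05123 × 0.12 / 0.010 = 0.615 m/d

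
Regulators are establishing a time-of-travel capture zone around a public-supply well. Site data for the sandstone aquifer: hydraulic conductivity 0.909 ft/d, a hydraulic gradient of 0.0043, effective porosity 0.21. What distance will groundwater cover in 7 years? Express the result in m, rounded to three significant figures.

K = 0.909 ft/d × 0.3048 = 0.2771 m/d
Darcy flux q = K·i = 0.2771 × 0.0043 = 0.001191 m/d
Seepage velocity v = q / n = 0.001191 / 0.21 = 0.005673 m/d
T = 7 yr × 365 = 2555 d
L = v × T = 0.005673 × 2555 = 14.50 m

14.5 m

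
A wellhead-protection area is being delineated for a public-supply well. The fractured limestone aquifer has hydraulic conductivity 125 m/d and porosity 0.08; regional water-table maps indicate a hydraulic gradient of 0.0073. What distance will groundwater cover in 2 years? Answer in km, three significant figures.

8.33 km

Darcy flux q = K·i = 125 × 0.0073 = 0.9125 m/d
v = Ki/n = 125·0.0073/0.08 = 11.41 m/d
T = 2 yr × 365 = 730 d
L = v × T = 11.41 × 730 = 8327 m
   = 8.33 km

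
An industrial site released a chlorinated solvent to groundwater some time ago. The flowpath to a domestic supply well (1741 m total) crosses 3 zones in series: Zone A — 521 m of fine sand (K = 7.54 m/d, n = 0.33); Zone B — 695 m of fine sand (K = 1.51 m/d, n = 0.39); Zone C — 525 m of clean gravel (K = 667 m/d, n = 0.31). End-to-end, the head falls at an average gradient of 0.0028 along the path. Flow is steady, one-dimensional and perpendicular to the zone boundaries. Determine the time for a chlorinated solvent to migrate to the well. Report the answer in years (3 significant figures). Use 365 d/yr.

Steady 1-D flow in series ⇒ the Darcy flux q is identical in every zone and the zone head losses add (resistances L/K in series).
Σ(L/K) = 521/7.54 + 695/1.51 + 525/667 = 69.10 + 460.3 + 0.7871 = 530.2 d
K_eq = L_total / Σ(L/K) = 1741 / 530.2 = 3.284 m/d
q = K_eq · i = 3.284 × 0.0028 = 0.009195 m/d (same in every zone)
Zone A: v = q/n = 0.009195/0.33 = 0.02786 m/d → t_A = 521/0.02786 = 18700 d
Zone B: v = q/n = 0.009195/0.39 = 0.02358 m/d → t_B = 695/0.02358 = 29480 d
Zone C: v = q/n = 0.009195/0.31 = 0.02966 m/d → t_C = 525/0.02966 = 17700 d
Total t = 18700 + 29480 + 17700 = 65880 d
   = 65880 / 365 = 180 yr

180 years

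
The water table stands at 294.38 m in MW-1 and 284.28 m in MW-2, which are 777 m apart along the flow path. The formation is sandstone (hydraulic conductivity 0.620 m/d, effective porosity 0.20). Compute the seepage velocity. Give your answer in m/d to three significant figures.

0.0403 m/d

Hydraulic gradient i = (294.38 − 284.28) / 777 = 10.10 / 777 = 0.01300
Darcy flux q = K·i = 0.620 × 0.01300 = 0.008059 m/d
Seepage velocity v = q / n = 0.008059 / 0.20 = 0.04030 m/d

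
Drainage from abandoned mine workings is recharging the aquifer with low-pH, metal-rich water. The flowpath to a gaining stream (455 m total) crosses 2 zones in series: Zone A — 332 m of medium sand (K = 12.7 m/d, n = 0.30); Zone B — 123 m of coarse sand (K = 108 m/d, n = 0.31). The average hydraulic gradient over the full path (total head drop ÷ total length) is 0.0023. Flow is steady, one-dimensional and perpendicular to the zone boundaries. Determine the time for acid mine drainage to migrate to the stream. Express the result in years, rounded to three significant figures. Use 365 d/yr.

9.84 years

Steady 1-D flow in series ⇒ the Darcy flux q is identical in every zone and the zone head losses add (resistances L/K in series).
Σ(L/K) = 332/12.7 + 123/108 = 26.14 + 1.139 = 27.28 d
K_eq = L_total / Σ(L/K) = 455 / 27.28 = 16.68 m/d
q = K_eq · i = 16.68 × 0.0023 = 0.03836 m/d (same in every zone)
Zone A: v = q/n = 0.03836/0.30 = 0.1279 m/d → t_A = 332/0.1279 = 2596 d
Zone B: v = q/n = 0.03836/0.31 = 0.1237 m/d → t_B = 123/0.1237 = 994.0 d
Total t = 2596 + 994.0 = 3590 d
   = 3590 / 365 = 9.84 yr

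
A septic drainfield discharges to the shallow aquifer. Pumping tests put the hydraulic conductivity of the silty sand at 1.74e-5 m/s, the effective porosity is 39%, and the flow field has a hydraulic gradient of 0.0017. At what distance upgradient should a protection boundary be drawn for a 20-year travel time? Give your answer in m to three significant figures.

47.8 m

K = 1.74e-5 m/s × 86400 s/d = 1.503 m/d
Specific discharge q = 1.503 × 0.0017 = 0.002556 m/d
Average linear velocity = 0.002556 / 0.39 = 0.006553 m/d
T = 20 yr × 365 = 7300 d
L = v × T = 0.006553 × 7300 = 47.84 m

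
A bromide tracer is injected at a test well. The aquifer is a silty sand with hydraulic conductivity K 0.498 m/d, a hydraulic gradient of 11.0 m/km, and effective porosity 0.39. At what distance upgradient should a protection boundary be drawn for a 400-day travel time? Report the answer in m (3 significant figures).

q = Ki = 0.498 × 0.011 = 0.005478 m/d
Seepage velocity v = q / n = 0.005478 / 0.39 = 0.01405 m/d
L = v × T = 0.01405 × 400 = 5.618 m

5.62 m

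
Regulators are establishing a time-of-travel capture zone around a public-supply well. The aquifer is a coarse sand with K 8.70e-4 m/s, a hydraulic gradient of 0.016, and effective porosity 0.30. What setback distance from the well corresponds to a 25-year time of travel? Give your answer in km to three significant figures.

36.6 km

K = 8.70e-4 m/s × 86400 s/d = 75.17 m/d
q = Ki = 75.17 × 0.016 = 1.203 m/d
Seepage velocity v = q / n = 1.203 / 0.30 = 4.009 m/d
T = 25 yr × 365 = 9125 d
L = v × T = 4.009 × 9125 = 36580 m
   = 36.6 km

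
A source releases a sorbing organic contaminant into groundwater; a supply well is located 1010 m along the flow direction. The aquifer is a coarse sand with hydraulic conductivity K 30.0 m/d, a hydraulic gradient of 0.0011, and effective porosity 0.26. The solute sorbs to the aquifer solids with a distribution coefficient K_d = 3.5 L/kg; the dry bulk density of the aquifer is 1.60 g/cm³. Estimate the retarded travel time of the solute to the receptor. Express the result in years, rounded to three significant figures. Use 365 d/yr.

Darcy flux q = K·i = 30.0 × 0.0011 = 0.03300 m/d
v_s = q/n_e = 0.03300/0.26 = 0.1269 m/d
Retardation R = 1 + ρ_b·K_d/n = 1 + 1.60×3.5/0.26 = 22.54
Contaminant velocity v_c = v/R = 0.1269/22.54 = 0.005631 m/d
t = L/v_c = 1010/0.005631 = 179400 d
   = 179400/365 = 491 yr

491 years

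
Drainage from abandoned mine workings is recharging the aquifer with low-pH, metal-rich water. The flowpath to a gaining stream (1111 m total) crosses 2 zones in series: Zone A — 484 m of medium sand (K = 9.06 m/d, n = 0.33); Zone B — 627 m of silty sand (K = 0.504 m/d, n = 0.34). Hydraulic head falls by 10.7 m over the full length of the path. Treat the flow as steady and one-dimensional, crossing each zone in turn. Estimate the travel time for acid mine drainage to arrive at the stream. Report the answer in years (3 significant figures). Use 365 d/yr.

Steady 1-D flow in series ⇒ the Darcy flux q is identical in every zone and the zone head losses add (resistances L/K in series).
Σ(L/K) = 484/9.06 + 627/0.504 = 53.42 + 1244 = 1297 d
q = ΔH / Σ(L/K) = 10.7 / 1297 = 0.008247 m/d (same in every zone)
Zone A: v = q/n = 0.008247/0.33 = 0.02499 m/d → t_A = 484/0.02499 = 19370 d
Zone B: v = q/n = 0.008247/0.34 = 0.02426 m/d → t_B = 627/0.02426 = 25850 d
Total t = 19370 + 25850 = 45220 d
   = 45220 / 365 = 124 yr

124 years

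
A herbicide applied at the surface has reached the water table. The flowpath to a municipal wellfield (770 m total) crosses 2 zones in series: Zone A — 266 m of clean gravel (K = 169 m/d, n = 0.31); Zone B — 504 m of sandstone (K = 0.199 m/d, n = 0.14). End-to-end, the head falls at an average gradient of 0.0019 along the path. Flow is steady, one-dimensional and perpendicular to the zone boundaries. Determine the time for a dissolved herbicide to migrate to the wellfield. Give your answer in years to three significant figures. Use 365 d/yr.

Steady 1-D flow in series ⇒ the Darcy flux q is identical in every zone and the zone head losses add (resistances L/K in series).
Σ(L/K) = 266/169 + 504/0.199 = 1.574 + 2533 = 2534 d
K_eq = L_total / Σ(L/K) = 770 / 2534 = 0.3038 m/d
q = K_eq · i = 0.3038 × 0.0019 = 5.773e-4 m/d (same in every zone)
Zone A: v = q/n = 5.773e-4/0.31 = 0.001862 m/d → t_A = 266/0.001862 = 142800 d
Zone B: v = q/n = 5.773e-4/0.14 = 0.004124 m/d → t_B = 504/0.004124 = 122200 d
Total t = 142800 + 122200 = 265100 d
   = 265100 / 365 = 726 yr

726 years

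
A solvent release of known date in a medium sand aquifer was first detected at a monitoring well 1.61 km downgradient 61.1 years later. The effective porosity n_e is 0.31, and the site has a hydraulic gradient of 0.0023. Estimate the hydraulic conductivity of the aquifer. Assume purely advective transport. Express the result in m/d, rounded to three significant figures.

t = 61.1 years = 22300 d
L = 1.61 km = 1610 m
v = L / t = 1610 / 22300 = 0.07219 m/d
K = v · n / i = 0.07219 × 0.31 / 0.0023 = 9.73 m/d

9.73 m/d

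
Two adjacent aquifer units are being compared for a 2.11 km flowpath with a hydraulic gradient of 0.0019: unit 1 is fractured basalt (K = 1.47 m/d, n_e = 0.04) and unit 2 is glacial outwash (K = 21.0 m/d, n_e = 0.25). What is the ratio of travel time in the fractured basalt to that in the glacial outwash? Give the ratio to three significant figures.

Unit 1 (fractured basalt): v = 1.47×0.0019/0.04 = 0.06983 m/d, t = 2110/0.06983 = 30220 d
Unit 2 (glacial outwash): v = 21.0×0.0019/0.25 = 0.1596 m/d, t = 2110/0.1596 = 13220 d
t(fractured basalt) / t(glacial outwash) = 30220/13220 = 2.29

2.29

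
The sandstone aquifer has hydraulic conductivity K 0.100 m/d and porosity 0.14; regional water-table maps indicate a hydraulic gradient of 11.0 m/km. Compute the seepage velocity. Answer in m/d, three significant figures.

Darcy flux q = K·i = 0.100 × 0.011 = 0.001100 m/d
Average linear velocity = 0.001100 / 0.14 = 0.007857 m/d

0.00786 m/d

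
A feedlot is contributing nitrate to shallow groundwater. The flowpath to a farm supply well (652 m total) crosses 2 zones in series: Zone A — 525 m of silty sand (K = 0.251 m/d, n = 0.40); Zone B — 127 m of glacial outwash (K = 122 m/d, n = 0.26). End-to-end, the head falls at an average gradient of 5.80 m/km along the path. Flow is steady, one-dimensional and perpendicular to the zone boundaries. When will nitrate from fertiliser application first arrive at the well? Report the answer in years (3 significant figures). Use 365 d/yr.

368 years

For zones in series the flux q is common to all zones; the equivalent conductivity is the harmonic (thickness-weighted) mean, K_eq = L_total / Σ(L_j/K_j).
Σ(L/K) = 525/0.251 + 127/122 = 2092 + 1.041 = 2093 d
K_eq = L_total / Σ(L/K) = 652 / 2093 = 0.3116 m/d
q = K_eq · i = 0.3116 × 0.0058 = 0.001807 m/d (same in every zone)
Zone A: v = q/n = 0.001807/0.40 = 0.004518 m/d → t_A = 525/0.004518 = 116200 d
Zone B: v = q/n = 0.001807/0.26 = 0.006950 m/d → t_B = 127/0.006950 = 18270 d
Total t = 116200 + 18270 = 134500 d
   = 134500 / 365 = 368 yr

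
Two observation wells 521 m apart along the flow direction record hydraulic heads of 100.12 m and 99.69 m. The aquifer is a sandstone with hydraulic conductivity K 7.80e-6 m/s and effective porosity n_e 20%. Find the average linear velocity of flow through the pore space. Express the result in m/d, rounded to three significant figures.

0.00278 m/d

Hydraulic gradient i = (100.12 − 99.69) / 521 = 0.43 / 521 = 8.253e-4
K = 7.80e-6 m/s × 86400 s/d = 0.6739 m/d
q = Ki = 0.6739 × 8.253e-4 = 5.562e-4 m/d
Seepage velocity v = q / n = 5.562e-4 / 0.20 = 0.002781 m/d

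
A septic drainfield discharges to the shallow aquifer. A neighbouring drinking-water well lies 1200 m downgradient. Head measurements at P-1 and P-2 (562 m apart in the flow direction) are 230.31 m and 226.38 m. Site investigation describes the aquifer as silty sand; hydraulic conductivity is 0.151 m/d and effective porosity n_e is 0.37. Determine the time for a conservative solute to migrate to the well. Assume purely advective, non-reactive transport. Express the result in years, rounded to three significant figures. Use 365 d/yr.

1150 years

Hydraulic gradient i = (230.31 − 226.38) / 562 = 3.93 / 562 = 0.006993
Specific discharge q = 0.151 × 0.006993 = 0.001056 m/d
v = Ki/n = 0.151·0.006993/0.37 = 0.002854 m/d
t = L / v = 1200 / 0.002854 = 420500 d
   = 420500 / 365 = 1150 yr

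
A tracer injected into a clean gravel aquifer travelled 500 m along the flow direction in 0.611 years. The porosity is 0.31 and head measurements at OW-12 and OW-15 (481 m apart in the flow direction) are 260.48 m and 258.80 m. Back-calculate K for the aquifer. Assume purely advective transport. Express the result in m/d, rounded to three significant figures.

Hydraulic gradient i = (260.48 − 258.80) / 481 = 1.68 / 481 = 0.003493
t = 0.611 years = 223.0 d
v = L / t = 500 / 223.0 = 2.242 m/d
K = v · n / i = 2.242 × 0.31 / 0.003493 = 199 m/d

199 m/d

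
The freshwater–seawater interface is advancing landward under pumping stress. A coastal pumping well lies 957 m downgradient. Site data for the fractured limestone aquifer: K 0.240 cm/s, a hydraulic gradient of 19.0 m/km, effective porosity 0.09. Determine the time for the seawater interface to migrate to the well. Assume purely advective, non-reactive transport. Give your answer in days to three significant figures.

21.9 days

K = 0.240 cm/s × 864 = 207.4 m/d
Specific discharge q = 207.4 × 0.019 = 3.940 m/d
v_s = q/n_e = 3.940/0.09 = 43.78 m/d
t = L / v = 957 / 43.78 = 21.86 d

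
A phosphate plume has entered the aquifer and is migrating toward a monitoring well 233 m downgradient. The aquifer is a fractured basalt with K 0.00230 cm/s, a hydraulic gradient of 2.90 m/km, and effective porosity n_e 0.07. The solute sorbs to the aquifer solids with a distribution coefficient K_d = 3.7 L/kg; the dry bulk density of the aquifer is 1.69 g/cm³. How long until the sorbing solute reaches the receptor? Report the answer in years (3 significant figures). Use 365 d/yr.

700 years

K = 0.00230 cm/s × 864 = 1.987 m/d
Darcy flux q = K·i = 1.987 × 0.0029 = 0.005763 m/d
v = Ki/n = 1.987·0.0029/0.07 = 0.08233 m/d
Retardation R = 1 + ρ_b·K_d/n = 1 + 1.69×3.7/0.07 = 90.33
Contaminant velocity v_c = v/R = 0.08233/90.33 = 9.114e-4 m/d
t = L/v_c = 233/9.114e-4 = 255600 d
   = 255600/365 = 700 yr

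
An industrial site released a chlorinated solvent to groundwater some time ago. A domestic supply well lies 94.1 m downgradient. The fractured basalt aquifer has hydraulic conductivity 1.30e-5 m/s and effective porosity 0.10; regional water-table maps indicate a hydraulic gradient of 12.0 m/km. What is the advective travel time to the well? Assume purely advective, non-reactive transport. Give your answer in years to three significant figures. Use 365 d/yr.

K = 1.30e-5 m/s × 86400 s/d = 1.123 m/d
Darcy flux q = K·i = 1.123 × 0.012 = 0.01348 m/d
Seepage velocity v = q / n = 0.01348 / 0.10 = 0.1348 m/d
t = L / v = 94.1 / 0.1348 = 698.2 d
   = 698.2 / 365 = 1.91 yr

1.91 years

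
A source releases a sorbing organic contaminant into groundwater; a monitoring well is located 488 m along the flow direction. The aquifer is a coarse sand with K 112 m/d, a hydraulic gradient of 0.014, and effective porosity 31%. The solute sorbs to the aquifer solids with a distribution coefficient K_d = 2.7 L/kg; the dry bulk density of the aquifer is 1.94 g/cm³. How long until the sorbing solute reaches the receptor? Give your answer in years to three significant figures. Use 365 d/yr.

Specific discharge q = 112 × 0.014 = 1.568 m/d
v_s = q/n_e = 1.568/0.31 = 5.058 m/d
Retardation R = 1 + ρ_b·K_d/n = 1 + 1.94×2.7/0.31 = 17.90
Contaminant velocity v_c = v/R = 5.058/17.90 = 0.2826 m/d
t = L/v_c = 488/0.2826 = 1727 d
   = 1727/365 = 4.73 yr

4.73 years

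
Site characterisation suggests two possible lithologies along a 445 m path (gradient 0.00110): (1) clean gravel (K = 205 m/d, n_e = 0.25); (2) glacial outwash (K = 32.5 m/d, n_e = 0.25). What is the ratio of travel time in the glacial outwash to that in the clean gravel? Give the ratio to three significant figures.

Unit 1 (clean gravel): v = 205×0.0011/0.25 = 0.9020 m/d, t = 445/0.9020 = 493.3 d
Unit 2 (glacial outwash): v = 32.5×0.0011/0.25 = 0.1430 m/d, t = 445/0.1430 = 3112 d
t(glacial outwash) / t(clean gravel) = 3112/493.3 = 6.31

6.31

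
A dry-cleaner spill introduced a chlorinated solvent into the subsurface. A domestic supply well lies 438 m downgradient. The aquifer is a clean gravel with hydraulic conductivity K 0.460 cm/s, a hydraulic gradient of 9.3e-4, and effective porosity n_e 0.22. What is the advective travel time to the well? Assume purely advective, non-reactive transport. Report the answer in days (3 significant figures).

K = 0.460 cm/s × 864 = 397.4 m/d
Darcy flux q = K·i = 397.4 × 9.3e-4 = 0.3696 m/d
v = Ki/n = 397.4·9.3e-4/0.22 = 1.680 m/d
t = L / v = 438 / 1.680 = 260.7 d

261 days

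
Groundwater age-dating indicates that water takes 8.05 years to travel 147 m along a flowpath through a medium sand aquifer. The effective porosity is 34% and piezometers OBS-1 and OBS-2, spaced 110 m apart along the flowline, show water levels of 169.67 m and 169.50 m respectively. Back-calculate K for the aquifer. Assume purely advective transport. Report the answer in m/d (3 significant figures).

Hydraulic gradient i = (169.67 − 169.50) / 110 = 0.17 / 110 = 0.001545
t = 8.05 years = 2938 d
v = L / t = 147 / 2938 = 0.05003 m/d
K = v · n / i = 0.05003 × 0.34 / 0.001545 = 11.0 m/d

11.0 m/d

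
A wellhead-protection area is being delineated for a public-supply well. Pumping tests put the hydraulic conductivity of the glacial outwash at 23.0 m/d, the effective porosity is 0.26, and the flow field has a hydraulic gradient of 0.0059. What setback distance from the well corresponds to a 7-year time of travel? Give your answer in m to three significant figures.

Specific discharge q = 23.0 × 0.0059 = 0.1357 m/d
Average linear velocity = 0.1357 / 0.26 = 0.5219 m/d
T = 7 yr × 365 = 2555 d
L = v × T = 0.5219 × 2555 = 1334 m

1330 m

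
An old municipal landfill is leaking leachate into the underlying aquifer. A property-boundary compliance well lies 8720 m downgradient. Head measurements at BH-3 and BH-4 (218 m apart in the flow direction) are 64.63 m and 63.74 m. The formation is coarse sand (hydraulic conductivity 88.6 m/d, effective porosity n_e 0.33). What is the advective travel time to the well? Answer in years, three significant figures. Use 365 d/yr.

21.8 years

Hydraulic gradient i = (64.63 − 63.74) / 218 = 0.89 / 218 = 0.004083
Darcy flux q = K·i = 88.6 × 0.004083 = 0.3617 m/d
Average linear velocity = 0.3617 / 0.33 = 1.096 m/d
t = L / v = 8720 / 1.096 = 7955 d
   = 7955 / 365 = 21.8 yr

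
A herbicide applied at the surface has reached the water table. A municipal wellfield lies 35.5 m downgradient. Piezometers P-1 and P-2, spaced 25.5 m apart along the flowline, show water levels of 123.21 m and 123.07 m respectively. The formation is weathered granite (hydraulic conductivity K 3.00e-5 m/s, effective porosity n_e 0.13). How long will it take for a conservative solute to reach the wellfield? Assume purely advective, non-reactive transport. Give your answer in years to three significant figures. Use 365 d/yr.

Hydraulic gradient i = (123.21 − 123.07) / 25.5 = 0.14 / 25.5 = 0.005490
K = 3.00e-5 m/s × 86400 s/d = 2.592 m/d
Specific discharge q = 2.592 × 0.005490 = 0.01423 m/d
Seepage velocity v = q / n = 0.01423 / 0.13 = 0.1095 m/d
t = L / v = 35.5 / 0.1095 = 324.3 d
   = 324.3 / 365 = 0.888 yr

0.888 years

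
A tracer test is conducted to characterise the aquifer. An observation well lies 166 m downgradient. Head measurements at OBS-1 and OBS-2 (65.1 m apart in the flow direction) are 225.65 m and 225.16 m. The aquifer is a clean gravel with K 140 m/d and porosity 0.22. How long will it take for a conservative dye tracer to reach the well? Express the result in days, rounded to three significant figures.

Hydraulic gradient i = (225.65 − 225.16) / 65.1 = 0.49 / 65.1 = 0.007527
Specific discharge q = 140 × 0.007527 = 1.054 m/d
v = Ki/n = 140·0.007527/0.22 = 4.790 m/d
t = L / v = 166 / 4.790 = 34.66 d

34.7 days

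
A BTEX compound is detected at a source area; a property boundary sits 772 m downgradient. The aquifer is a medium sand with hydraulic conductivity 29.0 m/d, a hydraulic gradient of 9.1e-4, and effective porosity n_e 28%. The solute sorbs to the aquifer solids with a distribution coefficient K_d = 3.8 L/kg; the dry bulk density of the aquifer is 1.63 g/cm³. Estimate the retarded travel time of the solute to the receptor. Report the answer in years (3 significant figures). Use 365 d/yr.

519 years

q = Ki = 29.0 × 9.1e-4 = 0.02639 m/d
Average linear velocity = 0.02639 / 0.28 = 0.09425 m/d
Retardation R = 1 + ρ_b·K_d/n = 1 + 1.63×3.8/0.28 = 23.12
Contaminant velocity v_c = v/R = 0.09425/23.12 = 0.004076 m/d
t = L/v_c = 772/0.004076 = 189400 d
   = 189400/365 = 519 yr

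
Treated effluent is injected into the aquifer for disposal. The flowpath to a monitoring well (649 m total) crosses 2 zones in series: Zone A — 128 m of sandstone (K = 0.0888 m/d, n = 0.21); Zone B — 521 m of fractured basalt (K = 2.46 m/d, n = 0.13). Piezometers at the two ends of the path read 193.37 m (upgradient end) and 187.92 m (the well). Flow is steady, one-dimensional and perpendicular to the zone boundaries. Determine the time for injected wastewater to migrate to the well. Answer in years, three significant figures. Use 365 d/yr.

78.6 years

Total head drop ΔH = 193.37 − 187.92 = 5.45 m
Steady 1-D flow in series ⇒ the Darcy flux q is identical in every zone and the zone head losses add (resistances L/K in series).
Σ(L/K) = 128/0.0888 + 521/2.46 = 1441 + 211.8 = 1653 d
q = ΔH / Σ(L/K) = 5.45 / 1653 = 0.003297 m/d (same in every zone)
Zone A: v = q/n = 0.003297/0.21 = 0.01570 m/d → t_A = 128/0.01570 = 8154 d
Zone B: v = q/n = 0.003297/0.13 = 0.02536 m/d → t_B = 521/0.02536 = 20550 d
Total t = 8154 + 20550 = 28700 d
   = 28700 / 365 = 78.6 yr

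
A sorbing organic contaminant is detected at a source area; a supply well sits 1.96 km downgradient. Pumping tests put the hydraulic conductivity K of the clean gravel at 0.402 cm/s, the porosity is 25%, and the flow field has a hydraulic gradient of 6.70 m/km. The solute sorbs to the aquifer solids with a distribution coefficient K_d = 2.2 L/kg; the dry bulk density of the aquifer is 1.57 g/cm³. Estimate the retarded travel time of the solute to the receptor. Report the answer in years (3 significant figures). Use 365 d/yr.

8.55 years

K = 0.402 cm/s × 864 = 347.3 m/d
Specific discharge q = 347.3 × 0.0067 = 2.327 m/d
v = Ki/n = 347.3·0.0067/0.25 = 9.308 m/d
Retardation R = 1 + ρ_b·K_d/n = 1 + 1.57×2.2/0.25 = 14.82
Contaminant velocity v_c = v/R = 9.308/14.82 = 0.6283 m/d
L = 1.96 km = 1960 m
t = L/v_c = 1960/0.6283 = 3120 d
   = 3120/365 = 8.55 yr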